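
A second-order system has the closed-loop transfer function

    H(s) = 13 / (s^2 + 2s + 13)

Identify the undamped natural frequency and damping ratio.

Compare the denominator to the standard form s^2 + 2ζωₙs + ωₙ².
ωₙ² = 13, so ωₙ = √13 ≈ 3.606 rad/s.
2ζωₙ = 2, so ζ = 2/(2·√13) ≈ 0.2774.

ωₙ ≈ 3.606 rad/s, ζ ≈ 0.2774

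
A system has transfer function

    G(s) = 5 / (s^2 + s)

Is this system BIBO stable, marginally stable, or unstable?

marginally stable

The denominator s^2 + s factors as s(s + 1), giving poles at s = 0, -1.
Since the simple pole(s) at s = 0 lie on the jω-axis with none in the right half-plane, the system is marginally stable.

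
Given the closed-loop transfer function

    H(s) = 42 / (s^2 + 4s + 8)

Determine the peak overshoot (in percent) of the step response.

Comparing s^2 + 4s + 8 to s^2 + 2ζωₙs + ωₙ²: ωₙ = √8 ≈ 2.828 rad/s and ζ = 4/(2·√8) ≈ 0.7071.
%OS = 100·exp(−πζ/√(1−ζ²)) = 100·exp(−π·0.7071/√(1−0.7071²)) ≈ 4.32%.

%OS ≈ 4.32%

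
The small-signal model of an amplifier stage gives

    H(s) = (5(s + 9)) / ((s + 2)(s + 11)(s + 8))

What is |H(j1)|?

Substitute s = j1: numerator = 45 + j5, denominator = 155 + j125.
|H(j1)| = |45 + j5| / |155 + j125| = 45.277 / 199.12 ≈ 0.2274.

|H(j1)| ≈ 0.2274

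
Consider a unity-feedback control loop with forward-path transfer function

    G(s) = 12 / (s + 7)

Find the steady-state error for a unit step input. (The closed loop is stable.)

G(s) has no poles at the origin.
This is a Type 0 system. Kp = lim_{s→0} G(s) = 12/7.
e_ss = 1/(1 + Kp) = 1/(1 + 12/7) = 7/19 ≈ 0.3684.

e_ss = 0.3684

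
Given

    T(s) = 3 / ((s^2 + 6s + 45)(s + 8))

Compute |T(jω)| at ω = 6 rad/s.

Substitute s = j6: numerator = 3, denominator = -144 + j342.
|T(j6)| = |3| / |-144 + j342| = 3 / 371.08 ≈ 0.008085.

|T(j6)| ≈ 0.008085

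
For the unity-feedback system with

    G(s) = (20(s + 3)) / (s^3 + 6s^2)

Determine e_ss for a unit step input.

e_ss = 0

G(s) has 2 poles at the origin.
This is a Type 2 system; for a step input the steady-state error is zero.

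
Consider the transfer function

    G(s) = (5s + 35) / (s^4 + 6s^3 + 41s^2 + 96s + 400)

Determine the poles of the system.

s = ±4j, -3 ± 4j

The poles are the roots of the denominator s^4 + 6s^3 + 41s^2 + 96s + 400 = 0.
No real roots exist; factor into two real quadratics: (s^2 + 16)(s^2 + 6s + 25) = 0.
Each quadratic gives a conjugate pair via the quadratic formula.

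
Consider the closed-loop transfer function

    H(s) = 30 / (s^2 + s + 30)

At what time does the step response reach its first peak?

Comparing s^2 + s + 30 to s^2 + 2ζωₙs + ωₙ²: ωₙ = √30 ≈ 5.477 rad/s and ζ = 1/(2·√30) ≈ 0.09129.
ζωₙ = 1/2 = 0.5, so ω_d = ωₙ√(1−ζ²) = √(ωₙ² − (ζωₙ)²) = √(30 − 0.5²) = √29.75 ≈ 5.454 rad/s.
t_p = π/ω_d = π/5.454 ≈ 0.5760 s.

t_p ≈ 0.5760 s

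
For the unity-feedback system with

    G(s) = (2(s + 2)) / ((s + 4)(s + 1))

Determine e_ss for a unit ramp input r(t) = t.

G(s) has no poles at the origin.
This is a Type 0 system; Kv = lim_{s→0} s·G(s) = 0, so the steady-state error for a ramp input is infinite.

e_ss = ∞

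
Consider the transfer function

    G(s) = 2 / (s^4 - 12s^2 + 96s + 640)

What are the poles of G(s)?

s = 4 + 4j, 4 - 4j, -4 + 2j, -4 - 2j

The poles are the roots of the denominator s^4 - 12s^2 + 96s + 640 = 0.
No real roots exist; factor into two real quadratics: (s^2 - 8s + 32)(s^2 + 8s + 20) = 0.
Each quadratic gives a conjugate pair via the quadratic formula.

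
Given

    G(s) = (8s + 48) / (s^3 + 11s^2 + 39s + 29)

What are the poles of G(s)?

s = -5 ± 2j, -1

The poles are the roots of the denominator s^3 + 11s^2 + 39s + 29 = 0.
Trying s = -1: the polynomial evaluates to 0, so (s + 1) is a factor.
Dividing out leaves s^2 + 10s + 29 = 0.
The quadratic formula then gives s = -5 ± 2j.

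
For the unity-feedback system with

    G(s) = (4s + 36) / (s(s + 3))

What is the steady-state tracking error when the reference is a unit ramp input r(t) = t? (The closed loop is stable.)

G(s) has one pole at the origin.
This is a Type 1 system. Kv = lim_{s→0} s·G(s) = 36/3 = 12.
e_ss = 1/Kv = 1/(12) = 1/12 ≈ 0.08333.

e_ss = 0.08333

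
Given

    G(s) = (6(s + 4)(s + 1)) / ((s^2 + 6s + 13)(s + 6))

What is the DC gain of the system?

At s = 0 each factor (s + a) contributes a and each (s^2 + bs + c) contributes c.
G(0) = 6·(4) · (1) / ((13) · (6)) = 24/78 = 4/13.

G(0) = 4/13 ≈ 0.3077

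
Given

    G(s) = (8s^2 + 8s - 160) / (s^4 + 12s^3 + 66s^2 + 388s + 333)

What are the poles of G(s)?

s = -1 ± 6j, -1, -9

The poles are the roots of the denominator s^4 + 12s^3 + 66s^2 + 388s + 333 = 0.
Trying s = -1: the polynomial evaluates to 0, so (s + 1) is a factor.
Dividing out leaves s^3 + 11s^2 + 55s + 333 = 0.
This factors further as (s^2 + 2s + 37)(s + 9) = 0.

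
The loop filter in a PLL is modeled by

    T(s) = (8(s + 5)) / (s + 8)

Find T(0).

T(0) = 5

At s = 0 each factor (s + a) contributes a and each (s^2 + bs + c) contributes c.
T(0) = 8·(5) / ((8)) = 40/8 = 5.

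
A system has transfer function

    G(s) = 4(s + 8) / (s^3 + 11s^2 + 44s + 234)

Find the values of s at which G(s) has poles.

The poles are the roots of the denominator s^3 + 11s^2 + 44s + 234 = 0.
Trying s = -9: the polynomial evaluates to 0, so (s + 9) is a factor.
Dividing out leaves s^2 + 2s + 26 = 0.
The quadratic formula then gives s = -1 ± 5j.

s = -1 + 5j, -1 - 5j, -9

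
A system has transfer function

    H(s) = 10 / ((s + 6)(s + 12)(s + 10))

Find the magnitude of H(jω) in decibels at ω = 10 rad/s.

|H(j10)|_dB ≈ -48.2 dB

Substitute s = j10: numerator = 10, denominator = -2080 + j1520.
|H(j10)| = |10| / |-2080 + j1520| = 10 / 2576.2 ≈ 0.003882.
In decibels: 20·log₁₀(0.003882) ≈ -48.2 dB.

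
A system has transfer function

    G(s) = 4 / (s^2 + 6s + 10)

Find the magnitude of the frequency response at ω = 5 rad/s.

|G(j5)| ≈ 0.1193

Substitute s = j5: numerator = 4, denominator = -15 + j30.
|G(j5)| = |4| / |-15 + j30| = 4 / 33.541 ≈ 0.1193.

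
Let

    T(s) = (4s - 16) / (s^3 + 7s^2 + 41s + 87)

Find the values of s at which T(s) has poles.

s = -2 ± 5j, -3

The poles are the roots of the denominator s^3 + 7s^2 + 41s + 87 = 0.
Trying s = -3: the polynomial evaluates to 0, so (s + 3) is a factor.
Dividing out leaves s^2 + 4s + 29 = 0.
The quadratic formula then gives s = -2 ± 5j.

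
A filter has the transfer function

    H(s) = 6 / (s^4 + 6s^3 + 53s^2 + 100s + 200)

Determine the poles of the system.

The poles are the roots of the denominator s^4 + 6s^3 + 53s^2 + 100s + 200 = 0.
No real roots exist; factor into two real quadratics: (s^2 + 2s + 5)(s^2 + 4s + 40) = 0.
Each quadratic gives a conjugate pair via the quadratic formula.

s = -1 ± 2j, -2 ± 6j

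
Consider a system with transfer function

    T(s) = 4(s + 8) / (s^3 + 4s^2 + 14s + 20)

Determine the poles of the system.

The poles are the roots of the denominator s^3 + 4s^2 + 14s + 20 = 0.
Trying s = -2: the polynomial evaluates to 0, so (s + 2) is a factor.
Dividing out leaves s^2 + 2s + 10 = 0.
The quadratic formula then gives s = -1 ± 3j.

s = -1 + 3j, -1 - 3j, -2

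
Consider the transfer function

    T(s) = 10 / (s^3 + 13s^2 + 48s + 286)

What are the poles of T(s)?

The poles are the roots of the denominator s^3 + 13s^2 + 48s + 286 = 0.
Trying s = -11: the polynomial evaluates to 0, so (s + 11) is a factor.
Dividing out leaves s^2 + 2s + 26 = 0.
The quadratic formula then gives s = -1 ± 5j.

s = -1 ± 5j, -11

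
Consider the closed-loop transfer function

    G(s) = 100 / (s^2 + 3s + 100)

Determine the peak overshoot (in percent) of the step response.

%OS ≈ 62.1%

Comparing s^2 + 3s + 100 to s^2 + 2ζωₙs + ωₙ²: ωₙ = 10 rad/s and ζ = 3/(2·10) = 0.15.
%OS = 100·exp(−πζ/√(1−ζ²)) = 100·exp(−π·0.15/√(1−0.15²)) ≈ 62.1%.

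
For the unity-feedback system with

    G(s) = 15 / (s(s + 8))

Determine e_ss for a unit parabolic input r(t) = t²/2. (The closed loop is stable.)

e_ss = ∞

G(s) has one pole at the origin.
This is a Type 1 system; Ka = lim_{s→0} s^2·G(s) = 0, so the steady-state error for a parabola input is infinite.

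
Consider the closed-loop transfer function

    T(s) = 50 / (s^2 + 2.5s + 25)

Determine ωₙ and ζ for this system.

ωₙ = 5 rad/s, ζ = 0.25

Compare the denominator to the standard form s^2 + 2ζωₙs + ωₙ².
ωₙ² = 25, so ωₙ = 5 rad/s.
2ζωₙ = 2.5, so ζ = 2.5/(2·5) = 0.25.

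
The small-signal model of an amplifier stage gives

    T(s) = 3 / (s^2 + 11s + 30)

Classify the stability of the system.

The denominator s^2 + 11s + 30 factors as (s + 5)(s + 6), giving poles at s = -5, -6.
Since all poles lie strictly in the left half-plane, the system is stable.

stable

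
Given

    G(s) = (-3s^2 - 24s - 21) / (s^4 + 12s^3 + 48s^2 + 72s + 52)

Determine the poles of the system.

The poles are the roots of the denominator s^4 + 12s^3 + 48s^2 + 72s + 52 = 0.
No real roots exist; factor into two real quadratics: (s^2 + 2s + 2)(s^2 + 10s + 26) = 0.
Each quadratic gives a conjugate pair via the quadratic formula.

s = -1 ± j, -5 ± j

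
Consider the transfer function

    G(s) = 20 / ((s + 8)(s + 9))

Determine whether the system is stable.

The poles can be read from the denominator factors: s = -8, -9.
Since all poles lie strictly in the left half-plane, the system is stable.

stable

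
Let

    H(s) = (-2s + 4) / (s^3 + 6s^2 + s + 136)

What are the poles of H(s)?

The poles are the roots of the denominator s^3 + 6s^2 + s + 136 = 0.
Trying s = -8: the polynomial evaluates to 0, so (s + 8) is a factor.
Dividing out leaves s^2 - 2s + 17 = 0.
The quadratic formula then gives s = 1 ± 4j.

s = 1 ± 4j, -8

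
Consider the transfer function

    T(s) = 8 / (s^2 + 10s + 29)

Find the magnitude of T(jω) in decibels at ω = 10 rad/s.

|T(j10)|_dB ≈ -23.7 dB

Substitute s = j10: numerator = 8, denominator = -71 + j100.
|T(j10)| = |8| / |-71 + j100| = 8 / 122.64 ≈ 0.06523.
In decibels: 20·log₁₀(0.06523) ≈ -23.7 dB.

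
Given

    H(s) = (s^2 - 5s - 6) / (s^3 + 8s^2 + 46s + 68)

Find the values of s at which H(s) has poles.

The poles are the roots of the denominator s^3 + 8s^2 + 46s + 68 = 0.
Trying s = -2: the polynomial evaluates to 0, so (s + 2) is a factor.
Dividing out leaves s^2 + 6s + 34 = 0.
The quadratic formula then gives s = -3 ± 5j.

s = -3 + 5j, -3 - 5j, -2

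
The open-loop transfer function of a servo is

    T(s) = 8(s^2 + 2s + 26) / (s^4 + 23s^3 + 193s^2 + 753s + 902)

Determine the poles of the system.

The poles are the roots of the denominator s^4 + 23s^3 + 193s^2 + 753s + 902 = 0.
Trying s = -11: the polynomial evaluates to 0, so (s + 11) is a factor.
Dividing out leaves s^3 + 12s^2 + 61s + 82 = 0.
This factors further as (s^2 + 10s + 41)(s + 2) = 0.

s = -5 ± 4j, -11, -2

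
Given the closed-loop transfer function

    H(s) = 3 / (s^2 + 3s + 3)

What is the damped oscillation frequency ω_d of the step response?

ω_d ≈ 0.8660 rad/s

Comparing s^2 + 3s + 3 to s^2 + 2ζωₙs + ωₙ²: ωₙ = √3 ≈ 1.732 rad/s and ζ = 3/(2·√3) ≈ 0.8660.
ζωₙ = 3/2 = 1.5, so ω_d = ωₙ√(1−ζ²) = √(ωₙ² − (ζωₙ)²) = √(3 − 1.5²) = √0.75 ≈ 0.8660 rad/s.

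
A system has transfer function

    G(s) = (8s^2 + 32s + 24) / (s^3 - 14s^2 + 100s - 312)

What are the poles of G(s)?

The poles are the roots of the denominator s^3 - 14s^2 + 100s - 312 = 0.
Trying s = 6: the polynomial evaluates to 0, so (s - 6) is a factor.
Dividing out leaves s^2 - 8s + 52 = 0.
The quadratic formula then gives s = 4 ± 6j.

s = 4 ± 6j, 6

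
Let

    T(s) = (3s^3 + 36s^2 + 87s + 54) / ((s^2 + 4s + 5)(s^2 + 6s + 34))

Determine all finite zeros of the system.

s = -1, -9, -2

Set the numerator to zero: 3s^3 + 36s^2 + 87s + 54 = 0, i.e. 3·(s^3 + 12s^2 + 29s + 18) = 0.
Factoring: (s + 1)(s + 9)(s + 2) = 0.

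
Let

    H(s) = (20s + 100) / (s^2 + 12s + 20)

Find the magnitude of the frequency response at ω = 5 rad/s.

|H(j5)| ≈ 2.349

Substitute s = j5: numerator = 100 + j100, denominator = -5 + j60.
|H(j5)| = |100 + j100| / |-5 + j60| = 141.42 / 60.208 ≈ 2.349.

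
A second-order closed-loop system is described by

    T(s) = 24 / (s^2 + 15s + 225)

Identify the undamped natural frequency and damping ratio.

Compare the denominator to the standard form s^2 + 2ζωₙs + ωₙ².
ωₙ² = 225, so ωₙ = 15 rad/s.
2ζωₙ = 15, so ζ = 15/(2·15) = 0.5.

ωₙ = 15 rad/s, ζ = 0.5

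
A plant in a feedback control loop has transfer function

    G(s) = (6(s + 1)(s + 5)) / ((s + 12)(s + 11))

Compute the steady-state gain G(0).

G(0) = 5/22 ≈ 0.2273

At s = 0 each factor (s + a) contributes a and each (s^2 + bs + c) contributes c.
G(0) = 6·(1) · (5) / ((12) · (11)) = 30/132 = 5/22.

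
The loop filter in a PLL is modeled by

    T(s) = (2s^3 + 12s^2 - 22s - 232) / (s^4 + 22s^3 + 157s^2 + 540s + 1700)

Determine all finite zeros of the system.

Set the numerator to zero: 2s^3 + 12s^2 - 22s - 232 = 0, i.e. 2·(s^3 + 6s^2 - 11s - 116) = 0.
Factoring: (s^2 + 10s + 29)(s - 4) = 0.

s = -5 ± 2j, 4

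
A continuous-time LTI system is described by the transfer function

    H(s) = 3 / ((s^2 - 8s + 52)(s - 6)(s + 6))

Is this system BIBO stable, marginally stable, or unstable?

unstable

The poles can be read from the denominator factors: s = 4 ± 6j, 6, -6.
Since the pole(s) at s = 4 ± 6j, 6 lie in the right half-plane, the system is unstable.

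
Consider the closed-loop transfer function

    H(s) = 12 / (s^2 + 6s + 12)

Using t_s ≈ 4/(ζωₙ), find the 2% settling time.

Comparing s^2 + 6s + 12 to s^2 + 2ζωₙs + ωₙ²: ωₙ = √12 ≈ 3.464 rad/s and ζ = 6/(2·√12) ≈ 0.8660.
ζωₙ = 6/2 = 3, so t_s ≈ 4/(ζωₙ) = 4/3 ≈ 1.333 s.

t_s ≈ 1.333 s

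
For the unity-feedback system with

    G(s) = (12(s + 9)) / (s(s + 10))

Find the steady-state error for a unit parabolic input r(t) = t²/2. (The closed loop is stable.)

e_ss = ∞

G(s) has one pole at the origin.
This is a Type 1 system; Ka = lim_{s→0} s^2·G(s) = 0, so the steady-state error for a parabola input is infinite.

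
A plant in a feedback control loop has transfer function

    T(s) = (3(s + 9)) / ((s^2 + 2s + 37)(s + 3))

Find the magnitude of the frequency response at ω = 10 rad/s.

|T(j10)| ≈ 0.05849

Substitute s = j10: numerator = 27 + j30, denominator = -389 - j570.
|T(j10)| = |27 + j30| / |-389 - j570| = 40.361 / 690.09 ≈ 0.05849.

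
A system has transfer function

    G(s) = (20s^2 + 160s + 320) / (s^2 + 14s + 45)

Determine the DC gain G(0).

G(0) = 64/9 ≈ 7.111

Set s = 0: G(0) = (320) / (45) = 64/9.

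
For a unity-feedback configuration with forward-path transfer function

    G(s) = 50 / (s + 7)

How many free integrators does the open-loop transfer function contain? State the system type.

Type 0

The denominator has no factor of s at the origin — no free integrator — so this is a Type 0 system.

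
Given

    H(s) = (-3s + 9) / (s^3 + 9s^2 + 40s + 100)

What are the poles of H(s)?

The poles are the roots of the denominator s^3 + 9s^2 + 40s + 100 = 0.
Trying s = -5: the polynomial evaluates to 0, so (s + 5) is a factor.
Dividing out leaves s^2 + 4s + 20 = 0.
The quadratic formula then gives s = -2 ± 4j.

s = -5, -2 + 4j, -2 - 4j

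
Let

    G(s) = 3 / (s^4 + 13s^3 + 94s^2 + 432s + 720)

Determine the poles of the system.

s = -3, -2 ± 6j, -6

The poles are the roots of the denominator s^4 + 13s^3 + 94s^2 + 432s + 720 = 0.
Trying s = -3: the polynomial evaluates to 0, so (s + 3) is a factor.
Dividing out leaves s^3 + 10s^2 + 64s + 240 = 0.
This factors further as (s^2 + 4s + 40)(s + 6) = 0.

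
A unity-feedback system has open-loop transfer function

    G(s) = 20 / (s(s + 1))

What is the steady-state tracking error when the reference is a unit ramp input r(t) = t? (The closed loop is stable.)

e_ss = 0.05000

G(s) has one pole at the origin.
This is a Type 1 system. Kv = lim_{s→0} s·G(s) = 20/1.
e_ss = 1/Kv = 1/(20) = 1/20 ≈ 0.05000.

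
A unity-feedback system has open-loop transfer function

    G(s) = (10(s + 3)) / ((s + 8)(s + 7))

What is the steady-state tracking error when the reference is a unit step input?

G(s) has no poles at the origin.
This is a Type 0 system. Kp = lim_{s→0} G(s) = 30/56 = 15/28.
e_ss = 1/(1 + Kp) = 1/(1 + 15/28) = 28/43 ≈ 0.6512.

e_ss = 0.6512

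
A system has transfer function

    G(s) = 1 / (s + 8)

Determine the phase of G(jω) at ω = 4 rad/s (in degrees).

At s = j4: numerator = 1, denominator = 8 + j4.
∠G = ∠num − ∠den = 0° − (26.565°) = -26.57°.

∠G(j4) ≈ -26.57°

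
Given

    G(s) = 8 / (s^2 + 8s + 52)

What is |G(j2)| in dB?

Substitute s = j2: numerator = 8, denominator = 48 + j16.
|G(j2)| = |8| / |48 + j16| = 8 / 50.596 ≈ 0.1581.
In decibels: 20·log₁₀(0.1581) ≈ -16.0 dB.

|G(j2)|_dB ≈ -16.0 dB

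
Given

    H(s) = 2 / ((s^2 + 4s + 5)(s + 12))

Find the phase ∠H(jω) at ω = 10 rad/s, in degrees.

At s = j10: numerator = 2, denominator = -1540 - j470.
∠H = ∠num − ∠den = 0° − (-163.03°) = 163.0°.

∠H(j10) ≈ 163.0°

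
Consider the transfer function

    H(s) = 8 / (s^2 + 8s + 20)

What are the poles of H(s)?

The poles are the roots of the denominator s^2 + 8s + 20 = 0.
Using the quadratic formula: s = (-8 ± √(-16))/2 = -4 ± 2j.

s = -4 ± 2j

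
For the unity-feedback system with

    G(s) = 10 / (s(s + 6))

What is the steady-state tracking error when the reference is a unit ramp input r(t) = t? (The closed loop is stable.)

e_ss = 0.6000

G(s) has one pole at the origin.
This is a Type 1 system. Kv = lim_{s→0} s·G(s) = 10/6 = 5/3.
e_ss = 1/Kv = 1/(5/3) = 3/5 ≈ 0.6000.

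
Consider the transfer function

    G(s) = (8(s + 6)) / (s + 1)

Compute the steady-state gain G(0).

At s = 0 each factor (s + a) contributes a and each (s^2 + bs + c) contributes c.
G(0) = 8·(6) / ((1)) = 48/1 = 48.

G(0) = 48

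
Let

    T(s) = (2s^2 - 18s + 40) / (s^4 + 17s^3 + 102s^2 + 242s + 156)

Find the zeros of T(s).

s = 4, 5

Set the numerator to zero: 2s^2 - 18s + 40 = 0, i.e. 2·(s^2 - 9s + 20) = 0.
Factoring: (s - 4)(s - 5) = 0.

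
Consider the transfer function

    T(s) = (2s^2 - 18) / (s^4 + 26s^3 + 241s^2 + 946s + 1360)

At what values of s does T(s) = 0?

Set the numerator to zero: 2s^2 - 18 = 0, i.e. 2·(s^2 - 9) = 0.
Factoring: (s - 3)(s + 3) = 0.

s = 3, -3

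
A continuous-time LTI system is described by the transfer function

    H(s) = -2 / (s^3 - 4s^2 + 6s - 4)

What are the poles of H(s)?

s = 1 + j, 1 - j, 2

The poles are the roots of the denominator s^3 - 4s^2 + 6s - 4 = 0.
Trying s = 2: the polynomial evaluates to 0, so (s - 2) is a factor.
Dividing out leaves s^2 - 2s + 2 = 0.
The quadratic formula then gives s = 1 ± 1j.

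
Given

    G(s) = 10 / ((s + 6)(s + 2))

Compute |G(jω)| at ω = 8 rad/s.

|G(j8)| ≈ 0.1213

Substitute s = j8: numerator = 10, denominator = -52 + j64.
|G(j8)| = |10| / |-52 + j64| = 10 / 82.462 ≈ 0.1213.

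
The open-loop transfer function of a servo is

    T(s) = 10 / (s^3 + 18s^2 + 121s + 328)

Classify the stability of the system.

stable

The denominator s^3 + 18s^2 + 121s + 328 factors as (s^2 + 10s + 41)(s + 8), giving poles at s = -5 + 4j, -5 - 4j, -8.
Since all poles lie strictly in the left half-plane, the system is stable.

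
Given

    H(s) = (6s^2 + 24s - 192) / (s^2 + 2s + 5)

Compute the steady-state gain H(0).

Set s = 0: H(0) = (-192) / (5) = -192/5.

H(0) = -192/5 ≈ -38.40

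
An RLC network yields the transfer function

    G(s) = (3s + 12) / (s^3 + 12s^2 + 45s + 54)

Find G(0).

G(0) = 2/9 ≈ 0.2222

Set s = 0: G(0) = (12) / (54) = 2/9.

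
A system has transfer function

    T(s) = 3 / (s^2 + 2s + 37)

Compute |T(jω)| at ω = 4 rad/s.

Substitute s = j4: numerator = 3, denominator = 21 + j8.
|T(j4)| = |3| / |21 + j8| = 3 / 22.472 ≈ 0.1335.

|T(j4)| ≈ 0.1335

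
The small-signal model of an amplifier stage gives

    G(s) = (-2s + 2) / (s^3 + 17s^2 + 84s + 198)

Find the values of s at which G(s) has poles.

s = -3 + 3j, -3 - 3j, -11

The poles are the roots of the denominator s^3 + 17s^2 + 84s + 198 = 0.
Trying s = -11: the polynomial evaluates to 0, so (s + 11) is a factor.
Dividing out leaves s^2 + 6s + 18 = 0.
The quadratic formula then gives s = -3 ± 3j.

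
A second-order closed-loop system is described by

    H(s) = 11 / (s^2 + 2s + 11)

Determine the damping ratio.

ζ ≈ 0.3015

Compare the denominator to the standard form s^2 + 2ζωₙs + ωₙ².
ωₙ² = 11, so ωₙ = √11 ≈ 3.317 rad/s.
2ζωₙ = 2, so ζ = 2/(2·√11) ≈ 0.3015.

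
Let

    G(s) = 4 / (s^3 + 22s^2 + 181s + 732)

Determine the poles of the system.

s = -5 + 6j, -5 - 6j, -12

The poles are the roots of the denominator s^3 + 22s^2 + 181s + 732 = 0.
Trying s = -12: the polynomial evaluates to 0, so (s + 12) is a factor.
Dividing out leaves s^2 + 10s + 61 = 0.
The quadratic formula then gives s = -5 ± 6j.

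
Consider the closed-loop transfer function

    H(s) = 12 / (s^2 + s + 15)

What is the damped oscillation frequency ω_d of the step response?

Comparing s^2 + s + 15 to s^2 + 2ζωₙs + ωₙ²: ωₙ = √15 ≈ 3.873 rad/s and ζ = 1/(2·√15) ≈ 0.1291.
ζωₙ = 1/2 = 0.5, so ω_d = ωₙ√(1−ζ²) = √(ωₙ² − (ζωₙ)²) = √(15 − 0.5²) = √14.75 ≈ 3.841 rad/s.

ω_d ≈ 3.841 rad/s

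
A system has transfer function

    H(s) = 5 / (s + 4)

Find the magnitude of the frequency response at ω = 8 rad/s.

|H(j8)| ≈ 0.5590

Substitute s = j8: numerator = 5, denominator = 4 + j8.
|H(j8)| = |5| / |4 + j8| = 5 / 8.9443 ≈ 0.5590.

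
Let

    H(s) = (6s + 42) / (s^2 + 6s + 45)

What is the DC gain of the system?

H(0) = 14/15 ≈ 0.9333

Set s = 0: H(0) = (42) / (45) = 14/15.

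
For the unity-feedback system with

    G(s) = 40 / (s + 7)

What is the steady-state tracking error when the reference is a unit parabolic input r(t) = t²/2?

G(s) has no poles at the origin.
This is a Type 0 system; Ka = lim_{s→0} s^2·G(s) = 0, so the steady-state error for a parabola input is infinite.

e_ss = ∞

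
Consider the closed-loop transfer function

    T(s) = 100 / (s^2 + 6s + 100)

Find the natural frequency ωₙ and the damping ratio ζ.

Compare the denominator to the standard form s^2 + 2ζωₙs + ωₙ².
ωₙ² = 100, so ωₙ = 10 rad/s.
2ζωₙ = 6, so ζ = 6/(2·10) = 0.3.

ωₙ = 10 rad/s, ζ = 0.3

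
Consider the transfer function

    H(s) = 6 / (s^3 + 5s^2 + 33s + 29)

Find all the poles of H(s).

The poles are the roots of the denominator s^3 + 5s^2 + 33s + 29 = 0.
Trying s = -1: the polynomial evaluates to 0, so (s + 1) is a factor.
Dividing out leaves s^2 + 4s + 29 = 0.
The quadratic formula then gives s = -2 ± 5j.

s = -2 ± 5j, -1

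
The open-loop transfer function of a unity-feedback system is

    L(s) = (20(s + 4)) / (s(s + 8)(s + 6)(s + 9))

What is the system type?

The denominator has 1 factor of s at the origin (free integrator), so this is a Type 1 system.

Type 1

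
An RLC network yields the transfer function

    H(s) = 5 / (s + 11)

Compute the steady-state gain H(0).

Set s = 0: H(0) = (5) / (11) = 5/11.

H(0) = 5/11 ≈ 0.4545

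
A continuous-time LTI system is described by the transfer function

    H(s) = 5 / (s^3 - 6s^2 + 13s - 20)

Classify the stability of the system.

The denominator s^3 - 6s^2 + 13s - 20 factors as (s^2 - 2s + 5)(s - 4), giving poles at s = 1 ± 2j, 4.
Since the pole(s) at s = 1 + 2j, 1 - 2j, 4 lie in the right half-plane, the system is unstable.

unstable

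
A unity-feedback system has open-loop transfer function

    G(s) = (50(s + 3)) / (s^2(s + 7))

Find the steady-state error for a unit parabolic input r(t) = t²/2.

G(s) has 2 poles at the origin.
This is a Type 2 system. Ka = lim_{s→0} s^2·G(s) = 150/7.
e_ss = 1/Ka = 1/(150/7) = 7/150 ≈ 0.04667.

e_ss = 0.04667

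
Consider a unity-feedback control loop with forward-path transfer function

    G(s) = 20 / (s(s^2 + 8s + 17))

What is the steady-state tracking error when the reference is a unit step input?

e_ss = 0

G(s) has one pole at the origin.
This is a Type 1 system; for a step input the steady-state error is zero.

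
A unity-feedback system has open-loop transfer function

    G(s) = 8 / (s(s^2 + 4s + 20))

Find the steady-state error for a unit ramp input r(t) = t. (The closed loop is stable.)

e_ss = 2.500

G(s) has one pole at the origin.
This is a Type 1 system. Kv = lim_{s→0} s·G(s) = 8/20 = 2/5.
e_ss = 1/Kv = 1/(2/5) = 5/2 ≈ 2.500.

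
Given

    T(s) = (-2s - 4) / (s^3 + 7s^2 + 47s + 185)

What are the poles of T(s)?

The poles are the roots of the denominator s^3 + 7s^2 + 47s + 185 = 0.
Trying s = -5: the polynomial evaluates to 0, so (s + 5) is a factor.
Dividing out leaves s^2 + 2s + 37 = 0.
The quadratic formula then gives s = -1 ± 6j.

s = -1 + 6j, -1 - 6j, -5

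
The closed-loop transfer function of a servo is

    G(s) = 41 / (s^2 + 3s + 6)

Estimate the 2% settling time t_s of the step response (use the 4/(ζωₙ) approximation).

t_s ≈ 2.667 s

Comparing s^2 + 3s + 6 to s^2 + 2ζωₙs + ωₙ²: ωₙ = √6 ≈ 2.449 rad/s and ζ = 3/(2·√6) ≈ 0.6124.
ζωₙ = 3/2 = 1.5, so t_s ≈ 4/(ζωₙ) = 4/1.5 ≈ 2.667 s.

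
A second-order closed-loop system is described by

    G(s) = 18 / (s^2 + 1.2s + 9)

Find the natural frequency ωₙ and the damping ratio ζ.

ωₙ = 3 rad/s, ζ = 0.2

Compare the denominator to the standard form s^2 + 2ζωₙs + ωₙ².
ωₙ² = 9, so ωₙ = 3 rad/s.
2ζωₙ = 1.2, so ζ = 1.2/(2·3) = 0.2.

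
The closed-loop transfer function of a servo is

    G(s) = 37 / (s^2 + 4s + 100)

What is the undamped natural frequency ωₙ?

ωₙ = 10 rad/s

Compare the denominator to the standard form s^2 + 2ζωₙs + ωₙ².
ωₙ² = 100, so ωₙ = 10 rad/s.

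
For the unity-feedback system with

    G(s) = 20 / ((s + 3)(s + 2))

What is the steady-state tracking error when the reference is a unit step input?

G(s) has no poles at the origin.
This is a Type 0 system. Kp = lim_{s→0} G(s) = 20/6 = 10/3.
e_ss = 1/(1 + Kp) = 1/(1 + 10/3) = 3/13 ≈ 0.2308.

e_ss = 0.2308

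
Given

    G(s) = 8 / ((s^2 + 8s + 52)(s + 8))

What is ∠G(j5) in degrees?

At s = j5: numerator = 8, denominator = 16 + j455.
∠G = ∠num − ∠den = 0° − (87.986°) = -87.99°.

∠G(j5) ≈ -87.99°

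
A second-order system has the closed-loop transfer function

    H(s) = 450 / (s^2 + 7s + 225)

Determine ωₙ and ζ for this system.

Compare the denominator to the standard form s^2 + 2ζωₙs + ωₙ².
ωₙ² = 225, so ωₙ = 15 rad/s.
2ζωₙ = 7, so ζ = 7/(2·15) ≈ 0.2333.
With ζ = 0.2333 the response is underdamped.

ωₙ = 15 rad/s, ζ ≈ 0.2333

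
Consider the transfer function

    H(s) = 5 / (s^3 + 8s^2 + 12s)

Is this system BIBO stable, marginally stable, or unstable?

The denominator s^3 + 8s^2 + 12s factors as s(s + 2)(s + 6), giving poles at s = 0, -2, -6.
Since the simple pole(s) at s = 0 lie on the jω-axis with none in the right half-plane, the system is marginally stable.

marginally stable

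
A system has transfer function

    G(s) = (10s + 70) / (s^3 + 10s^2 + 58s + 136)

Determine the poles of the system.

s = -3 + 5j, -3 - 5j, -4

The poles are the roots of the denominator s^3 + 10s^2 + 58s + 136 = 0.
Trying s = -4: the polynomial evaluates to 0, so (s + 4) is a factor.
Dividing out leaves s^2 + 6s + 34 = 0.
The quadratic formula then gives s = -3 ± 5j.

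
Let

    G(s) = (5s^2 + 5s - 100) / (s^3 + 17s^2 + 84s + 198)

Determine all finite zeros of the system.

s = 4, -5

Set the numerator to zero: 5s^2 + 5s - 100 = 0, i.e. 5·(s^2 + s - 20) = 0.
Factoring: (s - 4)(s + 5) = 0.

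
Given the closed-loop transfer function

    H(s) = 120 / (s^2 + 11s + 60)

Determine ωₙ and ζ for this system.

ωₙ ≈ 7.746 rad/s, ζ ≈ 0.7100

Compare the denominator to the standard form s^2 + 2ζωₙs + ωₙ².
ωₙ² = 60, so ωₙ = √60 ≈ 7.746 rad/s.
2ζωₙ = 11, so ζ = 11/(2·√60) ≈ 0.7100.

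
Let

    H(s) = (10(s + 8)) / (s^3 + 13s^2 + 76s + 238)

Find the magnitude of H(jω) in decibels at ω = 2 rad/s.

Substitute s = j2: numerator = 80 + j20, denominator = 186 + j144.
|H(j2)| = |80 + j20| / |186 + j144| = 82.462 / 235.23 ≈ 0.3506.
In decibels: 20·log₁₀(0.3506) ≈ -9.10 dB.

|H(j2)|_dB ≈ -9.10 dB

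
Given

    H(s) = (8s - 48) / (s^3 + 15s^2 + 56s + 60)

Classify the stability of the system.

The denominator s^3 + 15s^2 + 56s + 60 factors as (s + 3)(s + 2)(s + 10), giving poles at s = -3, -2, -10.
Since all poles lie strictly in the left half-plane, the system is stable.

stable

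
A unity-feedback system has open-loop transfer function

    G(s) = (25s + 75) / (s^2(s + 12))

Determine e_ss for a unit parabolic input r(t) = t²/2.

G(s) has 2 poles at the origin.
This is a Type 2 system. Ka = lim_{s→0} s^2·G(s) = 75/12 = 25/4.
e_ss = 1/Ka = 1/(25/4) = 4/25 ≈ 0.1600.

e_ss = 0.1600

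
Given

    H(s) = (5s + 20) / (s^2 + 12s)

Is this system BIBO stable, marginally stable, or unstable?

marginally stable

The denominator s^2 + 12s factors as s(s + 12), giving poles at s = 0, -12.
Since the simple pole(s) at s = 0 lie on the jω-axis with none in the right half-plane, the system is marginally stable.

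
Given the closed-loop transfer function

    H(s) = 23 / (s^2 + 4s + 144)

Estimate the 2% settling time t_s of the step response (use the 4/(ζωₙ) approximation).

t_s ≈ 2 s

Comparing s^2 + 4s + 144 to s^2 + 2ζωₙs + ωₙ²: ωₙ = 12 rad/s and ζ = 4/(2·12) ≈ 0.1667.
ζωₙ = 4/2 = 2, so t_s ≈ 4/(ζωₙ) = 4/2 = 2 s.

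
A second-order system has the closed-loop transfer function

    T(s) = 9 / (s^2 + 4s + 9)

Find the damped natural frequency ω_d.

Comparing s^2 + 4s + 9 to s^2 + 2ζωₙs + ωₙ²: ωₙ = 3 rad/s and ζ = 4/(2·3) ≈ 0.6667.
ζωₙ = 4/2 = 2, so ω_d = ωₙ√(1−ζ²) = √(ωₙ² − (ζωₙ)²) = √(9 − 2²) = √5 ≈ 2.236 rad/s.

ω_d ≈ 2.236 rad/s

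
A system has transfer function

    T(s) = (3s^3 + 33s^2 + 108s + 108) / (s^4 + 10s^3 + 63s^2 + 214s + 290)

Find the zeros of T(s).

Set the numerator to zero: 3s^3 + 33s^2 + 108s + 108 = 0, i.e. 3·(s^3 + 11s^2 + 36s + 36) = 0.
Factoring: (s + 6)(s + 2)(s + 3) = 0.

s = -6, -2, -3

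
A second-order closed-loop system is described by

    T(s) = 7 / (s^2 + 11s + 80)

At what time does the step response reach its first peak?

Comparing s^2 + 11s + 80 to s^2 + 2ζωₙs + ωₙ²: ωₙ = √80 ≈ 8.944 rad/s and ζ = 11/(2·√80) ≈ 0.6149.
ζωₙ = 11/2 = 5.5, so ω_d = ωₙ√(1−ζ²) = √(ωₙ² − (ζωₙ)²) = √(80 − 5.5²) = √49.75 ≈ 7.053 rad/s.
t_p = π/ω_d = π/7.053 ≈ 0.4454 s.

t_p ≈ 0.4454 s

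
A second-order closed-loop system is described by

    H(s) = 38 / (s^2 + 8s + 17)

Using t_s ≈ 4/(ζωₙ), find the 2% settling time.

t_s ≈ 1 s

Comparing s^2 + 8s + 17 to s^2 + 2ζωₙs + ωₙ²: ωₙ = √17 ≈ 4.123 rad/s and ζ = 8/(2·√17) ≈ 0.9701.
ζωₙ = 8/2 = 4, so t_s ≈ 4/(ζωₙ) = 4/4 = 1 s.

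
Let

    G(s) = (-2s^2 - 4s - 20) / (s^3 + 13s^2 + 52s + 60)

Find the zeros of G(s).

Set the numerator to zero: -2s^2 - 4s - 20 = 0, i.e. -2·(s^2 + 2s + 10) = 0.
Factoring: (s^2 + 2s + 10) = 0.

s = -1 + 3j, -1 - 3j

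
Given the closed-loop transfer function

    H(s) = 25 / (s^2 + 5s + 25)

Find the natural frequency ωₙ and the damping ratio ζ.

Compare the denominator to the standard form s^2 + 2ζωₙs + ωₙ².
ωₙ² = 25, so ωₙ = 5 rad/s.
2ζωₙ = 5, so ζ = 5/(2·5) = 0.5.

ωₙ = 5 rad/s, ζ = 0.5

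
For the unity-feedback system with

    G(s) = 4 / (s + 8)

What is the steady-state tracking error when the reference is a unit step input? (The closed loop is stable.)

e_ss = 0.6667

G(s) has no poles at the origin.
This is a Type 0 system. Kp = lim_{s→0} G(s) = 4/8 = 1/2.
e_ss = 1/(1 + Kp) = 1/(1 + 1/2) = 2/3 ≈ 0.6667.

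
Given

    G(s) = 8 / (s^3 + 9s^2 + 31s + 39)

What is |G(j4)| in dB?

Substitute s = j4: numerator = 8, denominator = -105 + j60.
|G(j4)| = |8| / |-105 + j60| = 8 / 120.93 ≈ 0.06615.
In decibels: 20·log₁₀(0.06615) ≈ -23.6 dB.

|G(j4)|_dB ≈ -23.6 dB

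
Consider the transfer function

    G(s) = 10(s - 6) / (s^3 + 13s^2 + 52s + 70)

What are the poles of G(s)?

s = -7, -3 ± j

The poles are the roots of the denominator s^3 + 13s^2 + 52s + 70 = 0.
Trying s = -7: the polynomial evaluates to 0, so (s + 7) is a factor.
Dividing out leaves s^2 + 6s + 10 = 0.
The quadratic formula then gives s = -3 ± 1j.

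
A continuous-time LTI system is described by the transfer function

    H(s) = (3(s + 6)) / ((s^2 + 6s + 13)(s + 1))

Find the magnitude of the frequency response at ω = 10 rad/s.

|H(j10)| ≈ 0.03294

Substitute s = j10: numerator = 18 + j30, denominator = -687 - j810.
|H(j10)| = |18 + j30| / |-687 - j810| = 34.986 / 1062.1 ≈ 0.03294.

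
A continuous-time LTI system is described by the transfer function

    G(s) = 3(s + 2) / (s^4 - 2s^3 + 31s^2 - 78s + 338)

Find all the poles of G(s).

s = 2 + 3j, 2 - 3j, -1 + 5j, -1 - 5j

The poles are the roots of the denominator s^4 - 2s^3 + 31s^2 - 78s + 338 = 0.
No real roots exist; factor into two real quadratics: (s^2 - 4s + 13)(s^2 + 2s + 26) = 0.
Each quadratic gives a conjugate pair via the quadratic formula.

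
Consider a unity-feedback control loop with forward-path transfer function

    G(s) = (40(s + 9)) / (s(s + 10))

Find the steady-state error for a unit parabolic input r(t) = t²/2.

e_ss = ∞

G(s) has one pole at the origin.
This is a Type 1 system; Ka = lim_{s→0} s^2·G(s) = 0, so the steady-state error for a parabola input is infinite.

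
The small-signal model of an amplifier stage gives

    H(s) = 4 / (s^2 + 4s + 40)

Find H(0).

Set s = 0: H(0) = (4) / (40) = 1/10.

H(0) = 1/10 ≈ 0.1000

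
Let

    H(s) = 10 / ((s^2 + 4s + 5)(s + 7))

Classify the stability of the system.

stable

The poles can be read from the denominator factors: s = -2 ± j, -7.
Since all poles lie strictly in the left half-plane, the system is stable.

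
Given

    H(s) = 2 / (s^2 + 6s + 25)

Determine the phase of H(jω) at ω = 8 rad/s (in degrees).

At s = j8: numerator = 2, denominator = -39 + j48.
∠H = ∠num − ∠den = 0° − (129.09°) = -129.1°.

∠H(j8) ≈ -129.1°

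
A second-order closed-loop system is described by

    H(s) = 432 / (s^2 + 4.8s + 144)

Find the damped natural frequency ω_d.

ω_d ≈ 11.76 rad/s

Comparing s^2 + 4.8s + 144 to s^2 + 2ζωₙs + ωₙ²: ωₙ = 12 rad/s and ζ = 4.8/(2·12) = 0.2.
ζωₙ = 4.8/2 = 2.4, so ω_d = ωₙ√(1−ζ²) = √(ωₙ² − (ζωₙ)²) = √(144 − 2.4²) = √138.24 ≈ 11.76 rad/s.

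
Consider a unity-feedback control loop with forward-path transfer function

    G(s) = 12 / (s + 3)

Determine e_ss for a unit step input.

G(s) has no poles at the origin.
This is a Type 0 system. Kp = lim_{s→0} G(s) = 12/3 = 4.
e_ss = 1/(1 + Kp) = 1/(1 + 4) = 1/5 ≈ 0.2000.

e_ss = 0.2000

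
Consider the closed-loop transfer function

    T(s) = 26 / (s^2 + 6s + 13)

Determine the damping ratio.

Compare the denominator to the standard form s^2 + 2ζωₙs + ωₙ².
ωₙ² = 13, so ωₙ = √13 ≈ 3.606 rad/s.
2ζωₙ = 6, so ζ = 6/(2·√13) ≈ 0.8321.

ζ ≈ 0.8321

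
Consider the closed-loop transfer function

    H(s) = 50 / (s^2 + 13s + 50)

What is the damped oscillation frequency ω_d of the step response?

Comparing s^2 + 13s + 50 to s^2 + 2ζωₙs + ωₙ²: ωₙ = √50 ≈ 7.071 rad/s and ζ = 13/(2·√50) ≈ 0.9192.
ζωₙ = 13/2 = 6.5, so ω_d = ωₙ√(1−ζ²) = √(ωₙ² − (ζωₙ)²) = √(50 − 6.5²) = √7.75 ≈ 2.784 rad/s.

ω_d ≈ 2.784 rad/s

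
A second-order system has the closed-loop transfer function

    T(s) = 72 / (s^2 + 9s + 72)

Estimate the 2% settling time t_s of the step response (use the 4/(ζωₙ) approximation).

t_s ≈ 0.8889 s

Comparing s^2 + 9s + 72 to s^2 + 2ζωₙs + ωₙ²: ωₙ = √72 ≈ 8.485 rad/s and ζ = 9/(2·√72) ≈ 0.5303.
ζωₙ = 9/2 = 4.5, so t_s ≈ 4/(ζωₙ) = 4/4.5 ≈ 0.8889 s.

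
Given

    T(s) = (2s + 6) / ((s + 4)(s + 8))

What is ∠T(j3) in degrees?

At s = j3: numerator = 6 + j6, denominator = 23 + j36.
∠T = ∠num − ∠den = 45° − (57.426°) = -12.43°.

∠T(j3) ≈ -12.43°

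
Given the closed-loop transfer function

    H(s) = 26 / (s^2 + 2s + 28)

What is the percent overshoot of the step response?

%OS ≈ 54.6%

Comparing s^2 + 2s + 28 to s^2 + 2ζωₙs + ωₙ²: ωₙ = √28 ≈ 5.292 rad/s and ζ = 2/(2·√28) ≈ 0.1890.
%OS = 100·exp(−πζ/√(1−ζ²)) = 100·exp(−π·0.1890/√(1−0.1890²)) ≈ 54.6%.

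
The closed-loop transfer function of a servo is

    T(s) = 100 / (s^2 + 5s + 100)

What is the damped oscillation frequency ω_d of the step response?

ω_d ≈ 9.682 rad/s

Comparing s^2 + 5s + 100 to s^2 + 2ζωₙs + ωₙ²: ωₙ = 10 rad/s and ζ = 5/(2·10) = 0.25.
ζωₙ = 5/2 = 2.5, so ω_d = ωₙ√(1−ζ²) = √(ωₙ² − (ζωₙ)²) = √(100 − 2.5²) = √93.75 ≈ 9.682 rad/s.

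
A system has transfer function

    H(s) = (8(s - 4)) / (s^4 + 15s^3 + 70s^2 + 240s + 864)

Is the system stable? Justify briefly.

The denominator s^4 + 15s^3 + 70s^2 + 240s + 864 factors as (s^2 + 16)(s + 6)(s + 9), giving poles at s = 4j, -4j, -6, -9.
Since the simple pole(s) at s = ±4j lie on the jω-axis with none in the right half-plane, the system is marginally stable.

marginally stable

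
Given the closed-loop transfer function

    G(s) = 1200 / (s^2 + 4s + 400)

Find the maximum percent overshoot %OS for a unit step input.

%OS ≈ 72.9%

Comparing s^2 + 4s + 400 to s^2 + 2ζωₙs + ωₙ²: ωₙ = 20 rad/s and ζ = 4/(2·20) = 0.1.
%OS = 100·exp(−πζ/√(1−ζ²)) = 100·exp(−π·0.1/√(1−0.1²)) ≈ 72.9%.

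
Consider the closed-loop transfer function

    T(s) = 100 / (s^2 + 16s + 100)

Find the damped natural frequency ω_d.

Comparing s^2 + 16s + 100 to s^2 + 2ζωₙs + ωₙ²: ωₙ = 10 rad/s and ζ = 16/(2·10) = 0.8.
ζωₙ = 16/2 = 8, so ω_d = ωₙ√(1−ζ²) = √(ωₙ² − (ζωₙ)²) = √(100 − 8²) = √36 = 6 rad/s.

ω_d = 6 rad/s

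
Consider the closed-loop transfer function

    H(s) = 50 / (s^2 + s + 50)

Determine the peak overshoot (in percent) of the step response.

Comparing s^2 + s + 50 to s^2 + 2ζωₙs + ωₙ²: ωₙ = √50 ≈ 7.071 rad/s and ζ = 1/(2·√50) ≈ 0.07071.
%OS = 100·exp(−πζ/√(1−ζ²)) = 100·exp(−π·0.07071/√(1−0.07071²)) ≈ 80.0%.

%OS ≈ 80.0%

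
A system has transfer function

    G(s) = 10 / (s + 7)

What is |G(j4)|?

Substitute s = j4: numerator = 10, denominator = 7 + j4.
|G(j4)| = |10| / |7 + j4| = 10 / 8.0623 ≈ 1.240.

|G(j4)| ≈ 1.240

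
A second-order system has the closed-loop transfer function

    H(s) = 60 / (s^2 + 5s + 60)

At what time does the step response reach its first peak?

Comparing s^2 + 5s + 60 to s^2 + 2ζωₙs + ωₙ²: ωₙ = √60 ≈ 7.746 rad/s and ζ = 5/(2·√60) ≈ 0.3227.
ζωₙ = 5/2 = 2.5, so ω_d = ωₙ√(1−ζ²) = √(ωₙ² − (ζωₙ)²) = √(60 − 2.5²) = √53.75 ≈ 7.331 rad/s.
t_p = π/ω_d = π/7.331 ≈ 0.4285 s.

t_p ≈ 0.4285 s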